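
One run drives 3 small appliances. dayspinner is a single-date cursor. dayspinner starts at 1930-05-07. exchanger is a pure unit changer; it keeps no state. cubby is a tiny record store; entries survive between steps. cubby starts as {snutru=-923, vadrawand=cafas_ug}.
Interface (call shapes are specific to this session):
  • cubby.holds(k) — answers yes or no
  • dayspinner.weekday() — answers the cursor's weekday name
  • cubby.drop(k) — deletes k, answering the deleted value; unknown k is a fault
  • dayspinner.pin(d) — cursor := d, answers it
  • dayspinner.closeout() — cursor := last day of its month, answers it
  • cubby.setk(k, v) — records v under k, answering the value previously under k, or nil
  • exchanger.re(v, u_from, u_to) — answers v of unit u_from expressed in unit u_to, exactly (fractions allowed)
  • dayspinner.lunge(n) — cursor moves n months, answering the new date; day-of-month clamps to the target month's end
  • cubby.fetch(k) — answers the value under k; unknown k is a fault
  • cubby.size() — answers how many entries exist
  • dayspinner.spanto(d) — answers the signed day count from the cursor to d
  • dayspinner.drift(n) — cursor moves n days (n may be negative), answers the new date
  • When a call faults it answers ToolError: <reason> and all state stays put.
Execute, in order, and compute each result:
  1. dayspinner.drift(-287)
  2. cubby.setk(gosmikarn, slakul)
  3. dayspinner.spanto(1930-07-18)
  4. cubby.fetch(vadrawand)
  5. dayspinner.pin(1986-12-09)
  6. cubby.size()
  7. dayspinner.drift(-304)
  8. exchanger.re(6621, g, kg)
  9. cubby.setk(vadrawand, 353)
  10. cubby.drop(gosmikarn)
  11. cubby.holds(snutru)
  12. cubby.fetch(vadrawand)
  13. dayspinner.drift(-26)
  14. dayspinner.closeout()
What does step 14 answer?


Answer: 1986-01-31

Derivation:
> dayspinner.drift n=-287
:: 1929-07-24
> cubby.setk k=gosmikarn v=slakul
:: nil
> dayspinner.spanto d=1930-07-18
:: 359
> cubby.fetch k=vadrawand
:: cafas_ug
> dayspinner.pin d=1986-12-09
:: 1986-12-09
> cubby.size
:: 3
> dayspinner.drift n=-304
:: 1986-02-08
> exchanger.re v=6621 u_from=g u_to=kg
:: 6621/1000
> cubby.setk k=vadrawand v=353
:: cafas_ug
> cubby.drop k=gosmikarn
:: slakul
> cubby.holds k=snutru
:: yes
> cubby.fetch k=vadrawand
:: 353
> dayspinner.drift n=-26
:: 1986-01-13
> dayspinner.closeout
:: 1986-01-31


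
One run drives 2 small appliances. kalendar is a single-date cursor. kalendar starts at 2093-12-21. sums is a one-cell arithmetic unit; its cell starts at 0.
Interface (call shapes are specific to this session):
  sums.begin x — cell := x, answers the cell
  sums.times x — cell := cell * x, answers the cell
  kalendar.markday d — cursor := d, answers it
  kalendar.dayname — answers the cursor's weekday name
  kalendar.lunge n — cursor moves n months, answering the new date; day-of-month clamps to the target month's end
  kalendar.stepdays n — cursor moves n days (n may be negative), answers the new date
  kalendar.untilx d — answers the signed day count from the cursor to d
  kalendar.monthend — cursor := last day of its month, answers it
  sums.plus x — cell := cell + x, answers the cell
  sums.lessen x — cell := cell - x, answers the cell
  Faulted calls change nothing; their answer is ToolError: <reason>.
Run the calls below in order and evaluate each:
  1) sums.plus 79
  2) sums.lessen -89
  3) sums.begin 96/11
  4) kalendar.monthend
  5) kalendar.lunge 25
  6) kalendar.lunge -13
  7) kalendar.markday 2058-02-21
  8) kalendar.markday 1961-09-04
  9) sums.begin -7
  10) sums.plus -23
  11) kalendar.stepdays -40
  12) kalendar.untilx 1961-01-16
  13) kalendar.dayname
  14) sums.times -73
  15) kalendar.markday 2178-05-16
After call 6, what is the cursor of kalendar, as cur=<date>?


==> sums.plus(x='79')
<== 79
==> sums.lessen(x='-89')
<== 168
==> sums.begin(x='96/11')
<== 96/11
==> kalendar.monthend()
<== 2093-12-31
==> kalendar.lunge(n='25')
<== 2096-01-31
==> kalendar.lunge(n='-13')
<== 2094-12-31
==> kalendar.markday(d='2058-02-21')
<== 2058-02-21
==> kalendar.markday(d='1961-09-04')
<== 1961-09-04
==> sums.begin(x='-7')
<== -7
==> sums.plus(x='-23')
<== -30
==> kalendar.stepdays(n='-40')
<== 1961-07-26
==> kalendar.untilx(d='1961-01-16')
<== -191
==> kalendar.dayname()
<== Wednesday
==> sums.times(x='-73')
<== 2190
==> kalendar.markday(d='2178-05-16')
<== 2178-05-16

Answer: cur=2094-12-31


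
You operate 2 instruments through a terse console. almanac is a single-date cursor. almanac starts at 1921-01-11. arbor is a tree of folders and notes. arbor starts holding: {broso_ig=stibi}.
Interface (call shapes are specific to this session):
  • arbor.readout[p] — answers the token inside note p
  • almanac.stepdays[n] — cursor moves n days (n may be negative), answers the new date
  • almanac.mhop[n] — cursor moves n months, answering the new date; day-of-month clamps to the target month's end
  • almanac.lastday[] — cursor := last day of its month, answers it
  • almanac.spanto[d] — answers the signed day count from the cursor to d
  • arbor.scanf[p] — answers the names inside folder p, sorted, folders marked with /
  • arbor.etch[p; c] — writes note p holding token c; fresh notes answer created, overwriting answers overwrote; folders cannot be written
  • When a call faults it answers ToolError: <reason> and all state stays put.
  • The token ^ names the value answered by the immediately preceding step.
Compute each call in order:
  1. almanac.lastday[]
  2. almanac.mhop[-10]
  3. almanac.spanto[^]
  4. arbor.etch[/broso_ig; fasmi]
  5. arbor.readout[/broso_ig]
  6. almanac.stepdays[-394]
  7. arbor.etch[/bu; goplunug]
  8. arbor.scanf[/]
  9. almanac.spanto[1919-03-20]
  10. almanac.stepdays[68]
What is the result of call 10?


Answer: 1919-05-10

Derivation:
Calling lastday(), — result: 1921-01-31.
Next I call mhop with -10, and see 1920-03-31.
I try spanto with ^, — result: 0.
Using etch with /broso_ig, fasmi, which returns overwrote.
Now I run readout with /broso_ig, — result: fasmi.
Invoking stepdays with -394, yielding 1919-03-03.
I use etch with /bu, goplunug, — result: created.
Then scanf with /, and observe [broso_ig, bu].
Next I call spanto with 1919-03-20, and observe 17.
I invoke stepdays with 68, and see 1919-05-10.


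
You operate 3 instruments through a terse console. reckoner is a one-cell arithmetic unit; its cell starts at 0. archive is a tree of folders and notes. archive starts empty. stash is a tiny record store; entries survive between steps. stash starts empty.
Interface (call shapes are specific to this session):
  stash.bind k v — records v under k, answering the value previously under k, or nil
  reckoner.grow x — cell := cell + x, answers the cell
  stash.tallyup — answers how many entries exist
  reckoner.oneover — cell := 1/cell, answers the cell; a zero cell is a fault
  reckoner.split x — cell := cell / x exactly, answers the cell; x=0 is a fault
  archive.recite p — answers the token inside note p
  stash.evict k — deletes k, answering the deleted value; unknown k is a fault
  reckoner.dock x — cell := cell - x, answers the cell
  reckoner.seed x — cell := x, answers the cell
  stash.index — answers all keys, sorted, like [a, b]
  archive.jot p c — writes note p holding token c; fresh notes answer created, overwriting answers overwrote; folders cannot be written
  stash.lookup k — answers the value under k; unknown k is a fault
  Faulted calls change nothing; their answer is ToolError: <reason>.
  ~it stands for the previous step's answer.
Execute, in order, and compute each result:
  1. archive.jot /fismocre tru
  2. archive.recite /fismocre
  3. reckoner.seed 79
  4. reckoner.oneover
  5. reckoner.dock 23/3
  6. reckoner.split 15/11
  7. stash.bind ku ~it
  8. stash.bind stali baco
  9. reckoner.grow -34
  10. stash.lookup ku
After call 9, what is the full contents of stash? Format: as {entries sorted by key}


Answer: {ku=-19954/3555, stali=baco}

Derivation:
-- jot(p: /fismocre, c: tru) : created
-- recite(p: /fismocre) : tru
-- seed(x: 79) : 79
-- oneover() : 1/79
-- dock(x: 23/3) : -1814/237
-- split(x: 15/11) : -19954/3555
-- bind(k: ku, v: ~it) : nil
-- bind(k: stali, v: baco) : nil
-- grow(x: -34) : -140824/3555
-- lookup(k: ku) : -19954/3555


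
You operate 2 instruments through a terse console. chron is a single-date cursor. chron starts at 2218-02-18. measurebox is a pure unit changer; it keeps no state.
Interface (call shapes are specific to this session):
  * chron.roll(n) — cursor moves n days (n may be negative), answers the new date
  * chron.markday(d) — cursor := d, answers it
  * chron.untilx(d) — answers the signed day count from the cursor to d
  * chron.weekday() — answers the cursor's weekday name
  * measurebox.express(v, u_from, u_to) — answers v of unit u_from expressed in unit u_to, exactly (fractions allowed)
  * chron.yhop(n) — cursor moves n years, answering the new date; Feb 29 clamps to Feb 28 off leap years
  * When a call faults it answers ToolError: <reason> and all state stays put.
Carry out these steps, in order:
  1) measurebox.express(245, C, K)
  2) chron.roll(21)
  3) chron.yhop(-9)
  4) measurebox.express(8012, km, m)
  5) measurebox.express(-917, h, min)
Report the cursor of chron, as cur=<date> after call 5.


Act: measurebox.express[v→245; u_from→C; u_to→K]
Obs: 10363/20
Act: chron.roll[n→21]
Obs: 2218-03-11
Act: chron.yhop[n→-9]
Obs: 2209-03-11
Act: measurebox.express[v→8012; u_from→km; u_to→m]
Obs: 8012000
Act: measurebox.express[v→-917; u_from→h; u_to→min]
Obs: -55020

Answer: cur=2209-03-11


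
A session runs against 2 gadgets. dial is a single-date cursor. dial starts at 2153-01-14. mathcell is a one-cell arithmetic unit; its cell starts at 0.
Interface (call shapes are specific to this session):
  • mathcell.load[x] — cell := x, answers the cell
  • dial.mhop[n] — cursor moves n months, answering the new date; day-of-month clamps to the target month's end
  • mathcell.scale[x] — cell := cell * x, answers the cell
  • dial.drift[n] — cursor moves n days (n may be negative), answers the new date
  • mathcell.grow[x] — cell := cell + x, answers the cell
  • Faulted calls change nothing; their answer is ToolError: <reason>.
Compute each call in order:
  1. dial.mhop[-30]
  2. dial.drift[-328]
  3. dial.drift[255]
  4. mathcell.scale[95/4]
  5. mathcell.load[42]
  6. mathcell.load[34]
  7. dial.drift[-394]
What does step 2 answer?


Answer: 2149-08-20

Derivation:
==> mhop(n: -30)
<== 2150-07-14
==> drift(n: -328)
<== 2149-08-20
==> drift(n: 255)
<== 2150-05-02
==> scale(x: 95/4)
<== 0
==> load(x: 42)
<== 42
==> load(x: 34)
<== 34
==> drift(n: -394)
<== 2149-04-03


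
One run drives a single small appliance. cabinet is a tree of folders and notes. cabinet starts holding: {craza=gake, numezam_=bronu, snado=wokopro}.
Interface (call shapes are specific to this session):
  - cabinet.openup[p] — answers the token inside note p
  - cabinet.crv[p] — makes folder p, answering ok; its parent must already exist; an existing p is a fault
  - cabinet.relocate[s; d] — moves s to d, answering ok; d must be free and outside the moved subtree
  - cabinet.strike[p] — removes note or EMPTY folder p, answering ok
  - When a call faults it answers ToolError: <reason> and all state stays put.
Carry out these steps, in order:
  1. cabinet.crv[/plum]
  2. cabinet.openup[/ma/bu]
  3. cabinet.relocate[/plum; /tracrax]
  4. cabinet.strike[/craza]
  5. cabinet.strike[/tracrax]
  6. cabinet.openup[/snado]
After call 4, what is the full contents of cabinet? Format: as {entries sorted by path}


Answer: {numezam_=bronu, snado=wokopro, tracrax/}

Derivation:
~$ cabinet.crv p→/plum
:: ok
~$ cabinet.openup p→/ma/bu
:: ToolError: not found
~$ cabinet.relocate s→/plum d→/tracrax
:: ok
~$ cabinet.strike p→/craza
:: ok
~$ cabinet.strike p→/tracrax
:: ok
~$ cabinet.openup p→/snado
:: wokopro


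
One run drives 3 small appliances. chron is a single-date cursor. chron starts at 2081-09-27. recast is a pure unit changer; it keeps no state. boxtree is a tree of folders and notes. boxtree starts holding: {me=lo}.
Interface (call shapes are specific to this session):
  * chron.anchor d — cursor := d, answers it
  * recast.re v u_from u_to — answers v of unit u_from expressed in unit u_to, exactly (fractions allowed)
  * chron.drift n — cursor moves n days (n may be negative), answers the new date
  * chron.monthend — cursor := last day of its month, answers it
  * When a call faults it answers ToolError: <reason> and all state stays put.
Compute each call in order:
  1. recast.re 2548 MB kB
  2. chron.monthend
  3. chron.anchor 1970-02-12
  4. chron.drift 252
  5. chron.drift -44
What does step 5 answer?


// recast.re(2548, MB, kB) == 2548000
// chron.monthend() == 2081-09-30
// chron.anchor(1970-02-12) == 1970-02-12
// chron.drift(252) == 1970-10-22
// chron.drift(-44) == 1970-09-08

Answer: 1970-09-08


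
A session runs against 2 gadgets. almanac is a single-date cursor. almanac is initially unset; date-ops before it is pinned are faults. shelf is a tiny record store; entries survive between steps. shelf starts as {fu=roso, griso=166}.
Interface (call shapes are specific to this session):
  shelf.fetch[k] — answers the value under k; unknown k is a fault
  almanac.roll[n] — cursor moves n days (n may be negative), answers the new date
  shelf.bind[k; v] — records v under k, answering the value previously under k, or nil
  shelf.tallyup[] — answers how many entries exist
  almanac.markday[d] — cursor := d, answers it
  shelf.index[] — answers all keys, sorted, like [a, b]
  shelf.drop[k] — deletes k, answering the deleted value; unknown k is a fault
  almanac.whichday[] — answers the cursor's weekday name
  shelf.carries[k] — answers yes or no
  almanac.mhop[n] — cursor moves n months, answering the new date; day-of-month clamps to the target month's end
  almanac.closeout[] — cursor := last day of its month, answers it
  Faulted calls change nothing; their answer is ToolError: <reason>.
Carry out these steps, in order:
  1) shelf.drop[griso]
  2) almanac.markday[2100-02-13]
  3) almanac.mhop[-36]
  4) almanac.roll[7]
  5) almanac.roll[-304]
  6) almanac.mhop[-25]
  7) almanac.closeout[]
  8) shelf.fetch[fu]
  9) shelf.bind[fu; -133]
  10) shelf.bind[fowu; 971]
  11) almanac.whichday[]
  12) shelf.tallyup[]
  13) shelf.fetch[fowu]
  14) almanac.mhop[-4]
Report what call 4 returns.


I use shelf.drop(k=griso), — result: 166.
I call almanac.markday(d=2100-02-13), which returns 2100-02-13.
I try almanac.mhop(n=-36): 2097-02-13.
I try almanac.roll(n=7), — result: 2097-02-20.
I try almanac.roll(n=-304), which returns 2096-04-22.
I invoke almanac.mhop(n=-25), yielding 2094-03-22.
Next I call almanac.closeout, and observe 2094-03-31.
Using shelf.fetch(k=fu), and get roso.
Calling shelf.bind(k=fu, v=-133), giving roso.
Next I call shelf.bind(k=fowu, v=971), → nil.
I call almanac.whichday(), — result: Wednesday.
I try shelf.tallyup: 2.
I call shelf.fetch(k=fowu), and get 971.
Invoking almanac.mhop(n=-4), and see 2093-11-30.

Answer: 2097-02-20


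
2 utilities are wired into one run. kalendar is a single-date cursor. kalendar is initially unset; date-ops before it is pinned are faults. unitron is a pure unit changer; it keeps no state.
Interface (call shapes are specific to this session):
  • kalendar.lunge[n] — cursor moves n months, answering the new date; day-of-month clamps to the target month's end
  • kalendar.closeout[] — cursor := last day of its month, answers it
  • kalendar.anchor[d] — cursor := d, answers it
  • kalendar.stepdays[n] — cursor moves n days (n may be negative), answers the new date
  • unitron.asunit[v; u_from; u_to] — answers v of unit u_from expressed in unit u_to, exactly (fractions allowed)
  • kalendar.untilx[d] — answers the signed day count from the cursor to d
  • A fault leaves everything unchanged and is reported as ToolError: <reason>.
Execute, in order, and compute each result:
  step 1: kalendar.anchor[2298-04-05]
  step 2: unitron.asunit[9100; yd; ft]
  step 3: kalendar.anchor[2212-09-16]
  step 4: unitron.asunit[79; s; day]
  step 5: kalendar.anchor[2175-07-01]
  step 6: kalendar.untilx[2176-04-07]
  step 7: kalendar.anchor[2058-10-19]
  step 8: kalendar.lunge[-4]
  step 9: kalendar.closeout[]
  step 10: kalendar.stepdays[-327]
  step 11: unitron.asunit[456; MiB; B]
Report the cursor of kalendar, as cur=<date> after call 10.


I try anchor on d→2298-04-05, and get 2298-04-05.
I use asunit on v→9100, u_from→yd, u_to→ft, and see 27300.
Invoking anchor on d→2212-09-16, yielding 2212-09-16.
Calling asunit on v→79, u_from→s, u_to→day, → 79/86400.
Next I call anchor on d→2175-07-01, → 2175-07-01.
Calling untilx on d→2176-04-07, and get 281.
Invoking anchor on d→2058-10-19, which returns 2058-10-19.
Then lunge on n→-4, → 2058-06-19.
Now I run closeout(): 2058-06-30.
Then stepdays on n→-327, and get 2057-08-07.
I try asunit on v→456, u_from→MiB, u_to→B, which returns 478150656.

Answer: cur=2057-08-07


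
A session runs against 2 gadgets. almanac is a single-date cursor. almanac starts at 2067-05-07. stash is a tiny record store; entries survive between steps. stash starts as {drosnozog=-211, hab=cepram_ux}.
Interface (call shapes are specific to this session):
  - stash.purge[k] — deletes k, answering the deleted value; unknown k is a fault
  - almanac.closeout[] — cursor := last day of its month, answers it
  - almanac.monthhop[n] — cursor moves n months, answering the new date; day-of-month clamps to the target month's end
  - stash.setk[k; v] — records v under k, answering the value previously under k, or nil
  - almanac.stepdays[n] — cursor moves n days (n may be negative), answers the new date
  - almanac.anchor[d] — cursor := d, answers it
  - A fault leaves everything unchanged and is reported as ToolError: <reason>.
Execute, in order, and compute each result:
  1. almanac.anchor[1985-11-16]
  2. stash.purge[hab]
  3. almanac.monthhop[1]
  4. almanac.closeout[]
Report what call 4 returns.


-> almanac.anchor(d: 1985-11-16)
<- 1985-11-16
-> stash.purge(k: hab)
<- cepram_ux
-> almanac.monthhop(n: 1)
<- 1985-12-16
-> almanac.closeout()
<- 1985-12-31

Answer: 1985-12-31


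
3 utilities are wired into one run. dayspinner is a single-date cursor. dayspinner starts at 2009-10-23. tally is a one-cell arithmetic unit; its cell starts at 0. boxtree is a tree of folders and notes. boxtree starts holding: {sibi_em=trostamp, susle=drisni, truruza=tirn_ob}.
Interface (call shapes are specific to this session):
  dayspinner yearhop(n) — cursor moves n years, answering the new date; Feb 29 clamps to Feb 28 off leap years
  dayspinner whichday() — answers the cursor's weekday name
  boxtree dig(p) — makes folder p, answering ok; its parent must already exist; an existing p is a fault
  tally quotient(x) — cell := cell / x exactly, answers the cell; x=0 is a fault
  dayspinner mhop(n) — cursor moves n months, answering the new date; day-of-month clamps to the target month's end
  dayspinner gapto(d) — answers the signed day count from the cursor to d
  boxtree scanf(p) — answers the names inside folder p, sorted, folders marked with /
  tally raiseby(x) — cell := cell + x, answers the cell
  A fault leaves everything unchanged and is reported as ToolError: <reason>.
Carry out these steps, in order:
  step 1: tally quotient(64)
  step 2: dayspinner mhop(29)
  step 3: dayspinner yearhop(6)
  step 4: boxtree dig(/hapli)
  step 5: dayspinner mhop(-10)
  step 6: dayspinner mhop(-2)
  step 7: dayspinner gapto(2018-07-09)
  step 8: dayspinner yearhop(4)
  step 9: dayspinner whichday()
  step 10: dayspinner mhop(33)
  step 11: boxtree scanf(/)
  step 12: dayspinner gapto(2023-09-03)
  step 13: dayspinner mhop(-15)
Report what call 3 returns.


! 1. tally quotient(x=64) => 0
! 2. dayspinner mhop(n=29) => 2012-03-23
! 3. dayspinner yearhop(n=6) => 2018-03-23
! 4. boxtree dig(p=/hapli) => ok
! 5. dayspinner mhop(n=-10) => 2017-05-23
! 6. dayspinner mhop(n=-2) => 2017-03-23
! 7. dayspinner gapto(d=2018-07-09) => 473
! 8. dayspinner yearhop(n=4) => 2021-03-23
! 9. dayspinner whichday() => Tuesday
! 10. dayspinner mhop(n=33) => 2023-12-23
! 11. boxtree scanf(p=/) => [hapli/, sibi_em, susle, truruza]
! 12. dayspinner gapto(d=2023-09-03) => -111
! 13. dayspinner mhop(n=-15) => 2022-09-23

Answer: 2018-03-23


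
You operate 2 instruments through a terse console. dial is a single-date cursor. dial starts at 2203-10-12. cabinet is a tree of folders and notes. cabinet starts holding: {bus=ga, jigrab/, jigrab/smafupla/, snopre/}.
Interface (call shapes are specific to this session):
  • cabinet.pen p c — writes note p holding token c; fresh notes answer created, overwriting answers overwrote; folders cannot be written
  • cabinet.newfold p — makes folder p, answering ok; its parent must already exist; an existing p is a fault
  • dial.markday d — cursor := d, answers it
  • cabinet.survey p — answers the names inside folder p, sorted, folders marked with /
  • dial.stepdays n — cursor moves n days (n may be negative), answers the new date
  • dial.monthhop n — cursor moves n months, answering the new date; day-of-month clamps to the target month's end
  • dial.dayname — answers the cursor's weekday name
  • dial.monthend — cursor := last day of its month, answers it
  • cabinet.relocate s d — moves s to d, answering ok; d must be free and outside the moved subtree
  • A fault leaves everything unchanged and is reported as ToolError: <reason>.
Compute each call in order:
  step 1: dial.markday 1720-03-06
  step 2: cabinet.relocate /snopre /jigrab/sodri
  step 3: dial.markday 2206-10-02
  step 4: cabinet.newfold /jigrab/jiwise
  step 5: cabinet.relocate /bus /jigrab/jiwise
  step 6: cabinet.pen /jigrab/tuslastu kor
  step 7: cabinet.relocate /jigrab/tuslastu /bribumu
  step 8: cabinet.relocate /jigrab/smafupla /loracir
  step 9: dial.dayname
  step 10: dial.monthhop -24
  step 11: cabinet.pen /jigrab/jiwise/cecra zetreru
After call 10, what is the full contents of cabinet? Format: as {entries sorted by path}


Answer: {bribumu=kor, bus=ga, jigrab/, jigrab/jiwise/, jigrab/sodri/, loracir/}

Derivation:
> dial.markday d=1720-03-06
[out] 1720-03-06
> cabinet.relocate s=/snopre d=/jigrab/sodri
[out] ok
> dial.markday d=2206-10-02
[out] 2206-10-02
> cabinet.newfold p=/jigrab/jiwise
[out] ok
> cabinet.relocate s=/bus d=/jigrab/jiwise
[out] ToolError: exists
> cabinet.pen p=/jigrab/tuslastu c=kor
[out] created
> cabinet.relocate s=/jigrab/tuslastu d=/bribumu
[out] ok
> cabinet.relocate s=/jigrab/smafupla d=/loracir
[out] ok
> dial.dayname
[out] Thursday
> dial.monthhop n=-24
[out] 2204-10-02
> cabinet.pen p=/jigrab/jiwise/cecra c=zetreru
[out] created


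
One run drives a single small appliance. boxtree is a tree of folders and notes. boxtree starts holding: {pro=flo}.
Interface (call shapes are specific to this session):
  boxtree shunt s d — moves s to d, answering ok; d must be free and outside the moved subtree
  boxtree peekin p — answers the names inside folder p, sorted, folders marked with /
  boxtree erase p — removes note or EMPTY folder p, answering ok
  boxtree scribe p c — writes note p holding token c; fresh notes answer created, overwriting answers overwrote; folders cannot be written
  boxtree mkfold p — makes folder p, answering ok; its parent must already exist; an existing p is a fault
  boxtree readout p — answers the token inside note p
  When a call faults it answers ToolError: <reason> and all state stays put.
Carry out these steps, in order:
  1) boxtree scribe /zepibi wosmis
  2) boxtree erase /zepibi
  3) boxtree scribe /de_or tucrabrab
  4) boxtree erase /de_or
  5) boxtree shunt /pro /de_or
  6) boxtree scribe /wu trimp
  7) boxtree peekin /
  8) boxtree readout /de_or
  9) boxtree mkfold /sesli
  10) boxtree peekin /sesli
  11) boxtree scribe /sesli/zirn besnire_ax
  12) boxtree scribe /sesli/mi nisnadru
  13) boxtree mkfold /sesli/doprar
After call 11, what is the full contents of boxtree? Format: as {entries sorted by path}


Answer: {de_or=flo, sesli/, sesli/zirn=besnire_ax, wu=trimp}

Derivation:
·→ boxtree scribe(p: /zepibi, c: wosmis)
·← created
·→ boxtree erase(p: /zepibi)
·← ok
·→ boxtree scribe(p: /de_or, c: tucrabrab)
·← created
·→ boxtree erase(p: /de_or)
·← ok
·→ boxtree shunt(s: /pro, d: /de_or)
·← ok
·→ boxtree scribe(p: /wu, c: trimp)
·← created
·→ boxtree peekin(p: /)
·← [de_or, wu]
·→ boxtree readout(p: /de_or)
·← flo
·→ boxtree mkfold(p: /sesli)
·← ok
·→ boxtree peekin(p: /sesli)
·← []
·→ boxtree scribe(p: /sesli/zirn, c: besnire_ax)
·← created
·→ boxtree scribe(p: /sesli/mi, c: nisnadru)
·← created
·→ boxtree mkfold(p: /sesli/doprar)
·← ok


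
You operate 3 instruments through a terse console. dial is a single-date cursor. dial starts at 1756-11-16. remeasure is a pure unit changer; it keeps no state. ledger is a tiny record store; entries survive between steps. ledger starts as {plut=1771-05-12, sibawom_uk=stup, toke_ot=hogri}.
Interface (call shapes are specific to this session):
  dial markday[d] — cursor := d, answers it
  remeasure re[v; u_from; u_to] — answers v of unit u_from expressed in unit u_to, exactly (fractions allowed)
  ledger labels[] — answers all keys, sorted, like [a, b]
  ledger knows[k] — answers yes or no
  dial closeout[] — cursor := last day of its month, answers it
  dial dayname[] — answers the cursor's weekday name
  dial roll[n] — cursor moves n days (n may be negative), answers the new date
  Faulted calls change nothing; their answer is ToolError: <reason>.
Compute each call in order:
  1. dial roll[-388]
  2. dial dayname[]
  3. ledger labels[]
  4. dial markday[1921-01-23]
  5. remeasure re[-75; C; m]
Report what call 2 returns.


Answer: Saturday

Derivation:
-> dial roll(n=-388)
<- 1755-10-25
-> dial dayname()
<- Saturday
-> ledger labels()
<- [plut, sibawom_uk, toke_ot]
-> dial markday(d=1921-01-23)
<- 1921-01-23
-> remeasure re(v=-75, u_from=C, u_to=m)
<- ToolError: incompatible units


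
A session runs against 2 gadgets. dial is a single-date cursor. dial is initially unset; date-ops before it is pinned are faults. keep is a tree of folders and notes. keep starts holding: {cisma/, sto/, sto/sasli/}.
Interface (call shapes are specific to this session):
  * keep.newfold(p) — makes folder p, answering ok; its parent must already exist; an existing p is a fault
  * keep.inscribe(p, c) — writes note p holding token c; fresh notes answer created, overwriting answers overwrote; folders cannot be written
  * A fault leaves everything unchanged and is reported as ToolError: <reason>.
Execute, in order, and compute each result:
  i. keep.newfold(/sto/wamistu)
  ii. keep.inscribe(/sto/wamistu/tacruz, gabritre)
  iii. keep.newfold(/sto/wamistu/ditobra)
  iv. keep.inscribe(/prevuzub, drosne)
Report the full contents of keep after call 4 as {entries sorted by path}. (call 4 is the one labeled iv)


>>> keep.newfold p='/sto/wamistu'
:: ok
>>> keep.inscribe p='/sto/wamistu/tacruz' c='gabritre'
:: created
>>> keep.newfold p='/sto/wamistu/ditobra'
:: ok
>>> keep.inscribe p='/prevuzub' c='drosne'
:: created

Answer: {cisma/, prevuzub=drosne, sto/, sto/sasli/, sto/wamistu/, sto/wamistu/ditobra/, sto/wamistu/tacruz=gabritre}


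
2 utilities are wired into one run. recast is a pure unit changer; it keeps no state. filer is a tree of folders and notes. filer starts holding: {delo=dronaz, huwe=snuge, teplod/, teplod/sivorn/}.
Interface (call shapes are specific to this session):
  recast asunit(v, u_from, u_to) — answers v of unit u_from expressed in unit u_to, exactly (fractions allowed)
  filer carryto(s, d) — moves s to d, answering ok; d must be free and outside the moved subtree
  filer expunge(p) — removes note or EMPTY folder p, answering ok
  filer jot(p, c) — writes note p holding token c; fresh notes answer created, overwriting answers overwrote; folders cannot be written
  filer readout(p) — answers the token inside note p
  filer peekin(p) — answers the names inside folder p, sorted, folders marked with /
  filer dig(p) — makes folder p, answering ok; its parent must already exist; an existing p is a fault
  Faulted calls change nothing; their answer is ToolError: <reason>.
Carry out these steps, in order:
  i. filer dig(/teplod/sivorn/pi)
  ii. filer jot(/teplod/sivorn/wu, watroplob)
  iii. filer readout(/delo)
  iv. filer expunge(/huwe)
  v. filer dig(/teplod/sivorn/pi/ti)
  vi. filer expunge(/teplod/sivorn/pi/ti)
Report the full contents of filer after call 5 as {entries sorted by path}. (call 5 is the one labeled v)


I try filer dig on p: /teplod/sivorn/pi, yielding ok.
Next I call filer jot on p: /teplod/sivorn/wu, c: watroplob, and observe created.
Calling filer readout on p: /delo: dronaz.
I call filer expunge on p: /huwe, and observe ok.
I try filer dig on p: /teplod/sivorn/pi/ti, → ok.
I try filer expunge on p: /teplod/sivorn/pi/ti, — result: ok.

Answer: {delo=dronaz, teplod/, teplod/sivorn/, teplod/sivorn/pi/, teplod/sivorn/pi/ti/, teplod/sivorn/wu=watroplob}


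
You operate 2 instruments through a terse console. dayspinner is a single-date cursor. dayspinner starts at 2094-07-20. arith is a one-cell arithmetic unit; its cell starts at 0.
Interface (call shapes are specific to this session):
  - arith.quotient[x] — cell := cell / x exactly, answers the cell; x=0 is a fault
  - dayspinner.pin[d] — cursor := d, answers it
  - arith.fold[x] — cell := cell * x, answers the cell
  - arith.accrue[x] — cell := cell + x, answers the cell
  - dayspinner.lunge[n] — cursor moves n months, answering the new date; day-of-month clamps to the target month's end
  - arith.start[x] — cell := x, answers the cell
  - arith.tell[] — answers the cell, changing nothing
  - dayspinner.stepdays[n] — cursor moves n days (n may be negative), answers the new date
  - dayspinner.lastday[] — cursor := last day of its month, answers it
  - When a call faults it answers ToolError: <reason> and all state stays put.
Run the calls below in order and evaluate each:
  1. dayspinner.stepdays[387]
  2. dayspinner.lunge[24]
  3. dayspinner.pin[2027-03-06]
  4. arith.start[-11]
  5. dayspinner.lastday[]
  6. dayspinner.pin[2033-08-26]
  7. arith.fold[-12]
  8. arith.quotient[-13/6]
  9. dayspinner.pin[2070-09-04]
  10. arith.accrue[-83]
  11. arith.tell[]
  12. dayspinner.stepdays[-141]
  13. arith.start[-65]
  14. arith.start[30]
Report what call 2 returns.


Answer: 2097-08-11

Derivation:
% 1. dayspinner.stepdays(387) : 2095-08-11
% 2. dayspinner.lunge(24) : 2097-08-11
% 3. dayspinner.pin(2027-03-06) : 2027-03-06
% 4. arith.start(-11) : -11
% 5. dayspinner.lastday() : 2027-03-31
% 6. dayspinner.pin(2033-08-26) : 2033-08-26
% 7. arith.fold(-12) : 132
% 8. arith.quotient(-13/6) : -792/13
% 9. dayspinner.pin(2070-09-04) : 2070-09-04
% 10. arith.accrue(-83) : -1871/13
% 11. arith.tell() : -1871/13
% 12. dayspinner.stepdays(-141) : 2070-04-16
% 13. arith.start(-65) : -65
% 14. arith.start(30) : 30


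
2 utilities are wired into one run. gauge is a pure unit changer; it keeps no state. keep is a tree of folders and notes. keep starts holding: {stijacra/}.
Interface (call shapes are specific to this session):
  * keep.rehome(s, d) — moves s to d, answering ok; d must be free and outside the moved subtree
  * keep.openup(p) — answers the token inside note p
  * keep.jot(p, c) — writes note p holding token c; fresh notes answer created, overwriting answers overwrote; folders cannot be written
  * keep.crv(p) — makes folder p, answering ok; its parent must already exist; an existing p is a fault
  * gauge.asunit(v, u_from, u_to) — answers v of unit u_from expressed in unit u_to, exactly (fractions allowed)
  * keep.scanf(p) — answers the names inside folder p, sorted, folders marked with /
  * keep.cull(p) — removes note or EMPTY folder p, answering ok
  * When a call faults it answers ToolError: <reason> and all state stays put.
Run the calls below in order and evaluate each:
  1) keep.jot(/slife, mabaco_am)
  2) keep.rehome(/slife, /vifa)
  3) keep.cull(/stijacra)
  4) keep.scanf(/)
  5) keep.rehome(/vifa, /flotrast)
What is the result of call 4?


Answer: [vifa]

Derivation:
I call keep.jot using p='/slife', c='mabaco_am', which returns created.
Now I run keep.rehome using s='/slife', d='/vifa', and get ok.
I use keep.cull using p='/stijacra', and see ok.
I invoke keep.scanf using p='/', and observe [vifa].
I run keep.rehome using s='/vifa', d='/flotrast', and observe ok.


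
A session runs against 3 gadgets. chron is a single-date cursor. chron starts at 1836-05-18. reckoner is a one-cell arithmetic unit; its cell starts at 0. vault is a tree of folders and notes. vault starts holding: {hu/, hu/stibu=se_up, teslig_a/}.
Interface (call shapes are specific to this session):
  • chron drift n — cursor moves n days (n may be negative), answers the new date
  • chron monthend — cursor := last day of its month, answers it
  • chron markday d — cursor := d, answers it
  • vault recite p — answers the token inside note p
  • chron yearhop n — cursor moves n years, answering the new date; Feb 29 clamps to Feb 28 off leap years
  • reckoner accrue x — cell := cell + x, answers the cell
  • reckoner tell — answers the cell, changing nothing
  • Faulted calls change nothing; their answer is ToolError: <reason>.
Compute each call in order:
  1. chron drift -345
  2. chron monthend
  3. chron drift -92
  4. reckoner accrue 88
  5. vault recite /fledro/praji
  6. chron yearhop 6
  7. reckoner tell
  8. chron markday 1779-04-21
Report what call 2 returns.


Step: chron drift[n=-345]
Result: 1835-06-08
Step: chron monthend[]
Result: 1835-06-30
Step: chron drift[n=-92]
Result: 1835-03-30
Step: reckoner accrue[x=88]
Result: 88
Step: vault recite[p=/fledro/praji]
Result: ToolError: not found
Step: chron yearhop[n=6]
Result: 1841-03-30
Step: reckoner tell[]
Result: 88
Step: chron markday[d=1779-04-21]
Result: 1779-04-21

Answer: 1835-06-30


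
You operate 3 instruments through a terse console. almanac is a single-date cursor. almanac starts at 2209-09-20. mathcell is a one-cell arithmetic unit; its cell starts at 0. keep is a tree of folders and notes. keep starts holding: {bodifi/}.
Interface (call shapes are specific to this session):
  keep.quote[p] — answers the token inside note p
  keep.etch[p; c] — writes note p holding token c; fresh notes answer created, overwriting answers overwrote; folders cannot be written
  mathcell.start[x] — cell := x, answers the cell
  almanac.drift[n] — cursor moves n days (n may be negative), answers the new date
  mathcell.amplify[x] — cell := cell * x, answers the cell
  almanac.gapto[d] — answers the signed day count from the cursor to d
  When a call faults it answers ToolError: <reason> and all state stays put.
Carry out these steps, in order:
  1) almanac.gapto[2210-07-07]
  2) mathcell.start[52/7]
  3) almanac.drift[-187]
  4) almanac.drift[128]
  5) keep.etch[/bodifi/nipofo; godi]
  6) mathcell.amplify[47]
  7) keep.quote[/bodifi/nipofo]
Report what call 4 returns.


Now I run gapto(d→2210-07-07), — result: 290.
I invoke start(x→52/7), which returns 52/7.
I invoke drift(n→-187), which returns 2209-03-17.
Invoking drift(n→128), and observe 2209-07-23.
I try etch(p→/bodifi/nipofo, c→godi), and get created.
I invoke amplify(x→47), which returns 2444/7.
Now I run quote(p→/bodifi/nipofo), and see godi.

Answer: 2209-07-23


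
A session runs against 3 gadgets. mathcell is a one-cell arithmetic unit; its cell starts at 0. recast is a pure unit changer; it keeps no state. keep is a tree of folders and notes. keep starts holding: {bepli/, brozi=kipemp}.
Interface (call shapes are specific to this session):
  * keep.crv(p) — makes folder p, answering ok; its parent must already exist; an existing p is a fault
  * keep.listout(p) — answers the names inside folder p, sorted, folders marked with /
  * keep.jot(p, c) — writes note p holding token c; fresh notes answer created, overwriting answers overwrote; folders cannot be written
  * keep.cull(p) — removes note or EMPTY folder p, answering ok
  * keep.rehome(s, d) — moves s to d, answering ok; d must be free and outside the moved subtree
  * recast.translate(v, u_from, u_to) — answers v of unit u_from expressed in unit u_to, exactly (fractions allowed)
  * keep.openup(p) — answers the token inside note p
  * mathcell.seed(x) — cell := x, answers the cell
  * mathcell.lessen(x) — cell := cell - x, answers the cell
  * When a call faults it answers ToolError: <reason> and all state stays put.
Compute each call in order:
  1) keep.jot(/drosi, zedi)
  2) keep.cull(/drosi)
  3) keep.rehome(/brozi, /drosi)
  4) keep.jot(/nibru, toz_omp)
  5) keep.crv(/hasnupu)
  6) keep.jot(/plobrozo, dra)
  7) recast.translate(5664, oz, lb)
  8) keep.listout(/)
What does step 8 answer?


$ jot /drosi zedi
:: created
$ cull /drosi
:: ok
$ rehome /brozi /drosi
:: ok
$ jot /nibru toz_omp
:: created
$ crv /hasnupu
:: ok
$ jot /plobrozo dra
:: created
$ translate 5664 oz lb
:: 354
$ listout /
:: [bepli/, drosi, hasnupu/, nibru, plobrozo]

Answer: [bepli/, drosi, hasnupu/, nibru, plobrozo]


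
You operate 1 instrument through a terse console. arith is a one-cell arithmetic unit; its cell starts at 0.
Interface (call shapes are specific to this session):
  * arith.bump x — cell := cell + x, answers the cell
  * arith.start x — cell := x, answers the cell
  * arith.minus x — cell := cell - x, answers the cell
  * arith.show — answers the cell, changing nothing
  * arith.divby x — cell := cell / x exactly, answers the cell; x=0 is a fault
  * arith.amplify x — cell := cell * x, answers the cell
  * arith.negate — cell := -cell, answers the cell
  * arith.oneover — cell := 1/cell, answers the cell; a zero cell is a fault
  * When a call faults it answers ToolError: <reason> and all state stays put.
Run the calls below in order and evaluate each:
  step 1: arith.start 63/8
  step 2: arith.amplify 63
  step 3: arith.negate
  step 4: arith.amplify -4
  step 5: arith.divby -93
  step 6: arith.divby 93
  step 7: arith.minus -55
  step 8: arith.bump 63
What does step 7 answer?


I call start(x→63/8), yielding 63/8.
Using amplify(x→63), and observe 3969/8.
I use negate, yielding -3969/8.
I call amplify(x→-4), → 3969/2.
Calling divby(x→-93), yielding -1323/62.
Next I call divby(x→93), yielding -441/1922.
Calling minus(x→-55), and observe 105269/1922.
Invoking bump(x→63), and observe 226355/1922.

Answer: 105269/1922


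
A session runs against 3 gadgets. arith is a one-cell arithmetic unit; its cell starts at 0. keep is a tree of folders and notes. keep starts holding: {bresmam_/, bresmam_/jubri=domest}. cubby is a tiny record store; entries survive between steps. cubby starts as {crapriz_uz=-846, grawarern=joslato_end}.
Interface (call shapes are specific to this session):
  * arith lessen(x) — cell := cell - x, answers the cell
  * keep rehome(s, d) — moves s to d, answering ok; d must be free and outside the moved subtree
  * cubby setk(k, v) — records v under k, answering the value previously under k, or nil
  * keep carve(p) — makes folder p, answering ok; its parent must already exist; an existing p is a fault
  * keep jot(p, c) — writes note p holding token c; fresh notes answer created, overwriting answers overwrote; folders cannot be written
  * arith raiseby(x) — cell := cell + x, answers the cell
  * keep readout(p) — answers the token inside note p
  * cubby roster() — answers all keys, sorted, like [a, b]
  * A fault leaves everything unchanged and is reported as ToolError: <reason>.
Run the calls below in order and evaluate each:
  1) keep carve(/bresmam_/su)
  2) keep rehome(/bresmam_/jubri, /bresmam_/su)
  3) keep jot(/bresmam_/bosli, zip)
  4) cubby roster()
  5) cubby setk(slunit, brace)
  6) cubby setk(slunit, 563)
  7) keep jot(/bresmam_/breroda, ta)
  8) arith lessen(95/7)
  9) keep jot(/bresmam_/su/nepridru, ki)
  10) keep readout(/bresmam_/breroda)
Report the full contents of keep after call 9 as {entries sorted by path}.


Answer: {bresmam_/, bresmam_/bosli=zip, bresmam_/breroda=ta, bresmam_/jubri=domest, bresmam_/su/, bresmam_/su/nepridru=ki}

Derivation:
>> keep carve(/bresmam_/su)
<< ok
>> keep rehome(/bresmam_/jubri, /bresmam_/su)
<< ToolError: exists
>> keep jot(/bresmam_/bosli, zip)
<< created
>> cubby roster()
<< [crapriz_uz, grawarern]
>> cubby setk(slunit, brace)
<< nil
>> cubby setk(slunit, 563)
<< brace
>> keep jot(/bresmam_/breroda, ta)
<< created
>> arith lessen(95/7)
<< -95/7
>> keep jot(/bresmam_/su/nepridru, ki)
<< created
>> keep readout(/bresmam_/breroda)
<< ta
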